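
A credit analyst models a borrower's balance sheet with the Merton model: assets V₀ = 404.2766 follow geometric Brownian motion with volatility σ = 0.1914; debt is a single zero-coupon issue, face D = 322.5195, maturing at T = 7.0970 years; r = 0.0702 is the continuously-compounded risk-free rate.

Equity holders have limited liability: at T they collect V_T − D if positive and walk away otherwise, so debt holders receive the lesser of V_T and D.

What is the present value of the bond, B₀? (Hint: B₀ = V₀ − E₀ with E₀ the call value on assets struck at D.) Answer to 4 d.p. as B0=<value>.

d₁ = [ln(V₀/D) + (r + σ²/2)T] / (σ√T)
   = [ln(404.2766/322.5195) + (0.0702 + 0.5·0.1914²)·7.0970] / (0.1914·√7.0970)
   = [0.225936 + 0.628205] / 0.509893 = 1.675136
d₂ = d₁ − σ√T = 1.675136 − 0.509893 = 1.165243
N(d₁) = 0.953046,  N(d₂) = 0.878040,  e^(−rT) = 0.607618
E₀ = V₀·N(d₁) − D·e^(−rT)·N(d₂)
   = 404.2766·0.953046 − 322.5195·0.607618·0.878040 = 213.226136
B₀ = V₀ − E₀ = 404.2766 − 213.226136 = 191.050464

B0=191.0505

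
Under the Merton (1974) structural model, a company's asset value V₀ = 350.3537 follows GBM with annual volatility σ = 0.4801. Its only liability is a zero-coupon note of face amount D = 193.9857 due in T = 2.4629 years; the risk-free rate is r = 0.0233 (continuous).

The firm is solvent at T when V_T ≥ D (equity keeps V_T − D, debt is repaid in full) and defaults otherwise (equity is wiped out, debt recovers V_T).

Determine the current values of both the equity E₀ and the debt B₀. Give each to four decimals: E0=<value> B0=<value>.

d₁ = [ln(V₀/D) + (r + σ²/2)T] / (σ√T)
   = [ln(350.3537/193.9857) + (0.0233 + 0.5·0.4801²)·2.4629] / (0.4801·√2.4629)
   = [0.591159 + 0.341230] / 0.753451 = 1.237491
d₂ = d₁ − σ√T = 1.237491 − 0.753451 = 0.484039
N(d₁) = 0.892047,  N(d₂) = 0.685821,  e^(−rT) = 0.944230
E₀ = V₀·N(d₁) − D·e^(−rT)·N(d₂)
   = 350.3537·0.892047 − 193.9857·0.944230·0.685821 = 186.912283
B₀ = V₀ − E₀ = 350.3537 − 186.912283 = 163.441417

E0=186.9123 B0=163.4414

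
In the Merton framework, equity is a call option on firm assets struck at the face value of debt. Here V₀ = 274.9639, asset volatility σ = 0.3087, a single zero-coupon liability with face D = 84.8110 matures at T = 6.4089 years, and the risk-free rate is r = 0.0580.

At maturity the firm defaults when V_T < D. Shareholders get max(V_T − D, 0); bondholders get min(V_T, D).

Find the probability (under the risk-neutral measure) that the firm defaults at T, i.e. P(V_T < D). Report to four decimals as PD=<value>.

PD=0.0559

d₁ = [ln(V₀/D) + (r + σ²/2)T] / (σ√T)
   = [ln(274.9639/84.8110) + (0.0580 + 0.5·0.3087²)·6.4089] / (0.3087·√6.4089)
   = [1.176215 + 0.677086] / 0.781499 = 2.371470
d₂ = d₁ − σ√T = 2.371470 − 0.781499 = 1.589971
risk-neutral PD = N(−d₂) = N(-1.589971) = 0.055921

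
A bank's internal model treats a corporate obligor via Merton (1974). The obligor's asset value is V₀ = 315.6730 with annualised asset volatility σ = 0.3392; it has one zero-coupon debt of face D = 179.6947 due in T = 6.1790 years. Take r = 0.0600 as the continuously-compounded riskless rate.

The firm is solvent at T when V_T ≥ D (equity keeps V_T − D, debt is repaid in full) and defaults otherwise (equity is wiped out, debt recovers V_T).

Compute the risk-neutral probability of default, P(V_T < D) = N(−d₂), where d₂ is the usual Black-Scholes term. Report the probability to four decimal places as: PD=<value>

d₁ = [ln(V₀/D) + (r + σ²/2)T] / (σ√T)
   = [ln(315.6730/179.6947) + (0.0600 + 0.5·0.3392²)·6.1790] / (0.3392·√6.1790)
   = [0.563448 + 0.726207] / 0.843170 = 1.529532
d₂ = d₁ − σ√T = 1.529532 − 0.843170 = 0.686363
risk-neutral PD = N(−d₂) = N(-0.686363) = 0.246242

PD=0.2462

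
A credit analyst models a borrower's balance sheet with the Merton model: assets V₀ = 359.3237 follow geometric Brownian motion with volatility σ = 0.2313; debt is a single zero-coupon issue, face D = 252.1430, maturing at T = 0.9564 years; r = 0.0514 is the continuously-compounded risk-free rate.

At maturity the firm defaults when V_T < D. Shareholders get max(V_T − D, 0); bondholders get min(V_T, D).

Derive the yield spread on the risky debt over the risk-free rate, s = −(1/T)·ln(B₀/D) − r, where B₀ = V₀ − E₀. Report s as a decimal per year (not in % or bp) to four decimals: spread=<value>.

d₁ = [ln(V₀/D) + (r + σ²/2)T] / (σ√T)
   = [ln(359.3237/252.1430) + (0.0514 + 0.5·0.2313²)·0.9564] / (0.2313·√0.9564)
   = [0.354227 + 0.074743] / 0.226201 = 1.896406
d₂ = d₁ − σ√T = 1.896406 − 0.226201 = 1.670204
N(d₁) = 0.971047,  N(d₂) = 0.952561,  e^(−rT) = 0.952030
E₀ = V₀·N(d₁) − D·e^(−rT)·N(d₂)
   = 359.3237·0.971047 − 252.1430·0.952030·0.952561 = 120.260216
B₀ = V₀ − E₀ = 359.3237 − 120.260216 = 239.063484
spread = −(1/T)·ln(B₀/D) − r = −(1/0.9564)·ln(239.063484/252.1430) − 0.0514 = 0.00429557

spread=0.0043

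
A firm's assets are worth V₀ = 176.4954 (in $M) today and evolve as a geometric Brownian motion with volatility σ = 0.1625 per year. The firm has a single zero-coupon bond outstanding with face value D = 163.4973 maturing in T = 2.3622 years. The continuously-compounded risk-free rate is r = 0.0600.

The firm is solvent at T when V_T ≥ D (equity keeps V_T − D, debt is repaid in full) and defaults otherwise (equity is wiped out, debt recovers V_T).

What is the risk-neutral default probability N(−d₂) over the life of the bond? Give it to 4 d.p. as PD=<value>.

PD=0.2270

d₁ = [ln(V₀/D) + (r + σ²/2)T] / (σ√T)
   = [ln(176.4954/163.4973) + (0.0600 + 0.5·0.1625²)·2.3622] / (0.1625·√2.3622)
   = [0.076498 + 0.172920] / 0.249754 = 0.998659
d₂ = d₁ − σ√T = 0.998659 − 0.249754 = 0.748906
risk-neutral PD = N(−d₂) = N(-0.748906) = 0.226957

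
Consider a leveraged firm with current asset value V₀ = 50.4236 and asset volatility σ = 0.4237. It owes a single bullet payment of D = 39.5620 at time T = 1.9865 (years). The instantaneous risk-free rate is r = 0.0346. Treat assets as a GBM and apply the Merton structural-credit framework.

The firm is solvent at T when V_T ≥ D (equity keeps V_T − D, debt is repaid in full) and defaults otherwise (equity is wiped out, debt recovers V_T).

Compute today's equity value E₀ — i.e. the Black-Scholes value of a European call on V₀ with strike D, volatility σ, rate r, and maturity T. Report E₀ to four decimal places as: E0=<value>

d₁ = [ln(V₀/D) + (r + σ²/2)T] / (σ√T)
   = [ln(50.4236/39.5620) + (0.0346 + 0.5·0.4237²)·1.9865] / (0.4237·√1.9865)
   = [0.242590 + 0.247043] / 0.597177 = 0.819913
d₂ = d₁ − σ√T = 0.819913 − 0.597177 = 0.222737
N(d₁) = 0.793867,  N(d₂) = 0.588130,  e^(−rT) = 0.933576
E₀ = V₀·N(d₁) − D·e^(−rT)·N(d₂)
   = 50.4236·0.793867 − 39.5620·0.933576·0.588130 = 18.307579

E0=18.3076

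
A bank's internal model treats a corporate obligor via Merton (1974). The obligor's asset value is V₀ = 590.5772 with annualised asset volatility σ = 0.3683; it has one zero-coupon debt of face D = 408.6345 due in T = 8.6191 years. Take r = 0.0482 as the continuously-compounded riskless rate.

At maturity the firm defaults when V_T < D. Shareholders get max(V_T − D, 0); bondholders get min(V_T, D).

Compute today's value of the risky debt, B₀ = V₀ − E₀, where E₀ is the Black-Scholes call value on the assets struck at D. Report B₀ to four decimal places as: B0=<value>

d₁ = [ln(V₀/D) + (r + σ²/2)T] / (σ√T)
   = [ln(590.5772/408.6345) + (0.0482 + 0.5·0.3683²)·8.6191] / (0.3683·√8.6191)
   = [0.368279 + 1.000009] / 1.081266 = 1.265450
d₂ = d₁ − σ√T = 1.265450 − 1.081266 = 0.184184
N(d₁) = 0.897145,  N(d₂) = 0.573065,  e^(−rT) = 0.660049
E₀ = V₀·N(d₁) − D·e^(−rT)·N(d₂)
   = 590.5772·0.897145 − 408.6345·0.660049·0.573065 = 375.266788
B₀ = V₀ − E₀ = 590.5772 − 375.266788 = 215.310412

B0=215.3104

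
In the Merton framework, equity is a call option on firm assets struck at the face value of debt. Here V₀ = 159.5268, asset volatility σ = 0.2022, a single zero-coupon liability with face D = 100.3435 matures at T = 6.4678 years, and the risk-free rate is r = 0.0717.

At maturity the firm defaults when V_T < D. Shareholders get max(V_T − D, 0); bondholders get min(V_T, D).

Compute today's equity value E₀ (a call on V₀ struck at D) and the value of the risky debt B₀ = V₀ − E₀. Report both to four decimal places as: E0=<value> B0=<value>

E0=97.1303 B0=62.3965

d₁ = [ln(V₀/D) + (r + σ²/2)T] / (σ√T)
   = [ln(159.5268/100.3435) + (0.0717 + 0.5·0.2022²)·6.4678] / (0.2022·√6.4678)
   = [0.463613 + 0.595959] / 0.514232 = 2.060491
d₂ = d₁ − σ√T = 2.060491 − 0.514232 = 1.546259
N(d₁) = 0.980324,  N(d₂) = 0.938979,  e^(−rT) = 0.628926
E₀ = V₀·N(d₁) − D·e^(−rT)·N(d₂)
   = 159.5268·0.980324 − 100.3435·0.628926·0.938979 = 97.130276
B₀ = V₀ − E₀ = 159.5268 − 97.130276 = 62.396524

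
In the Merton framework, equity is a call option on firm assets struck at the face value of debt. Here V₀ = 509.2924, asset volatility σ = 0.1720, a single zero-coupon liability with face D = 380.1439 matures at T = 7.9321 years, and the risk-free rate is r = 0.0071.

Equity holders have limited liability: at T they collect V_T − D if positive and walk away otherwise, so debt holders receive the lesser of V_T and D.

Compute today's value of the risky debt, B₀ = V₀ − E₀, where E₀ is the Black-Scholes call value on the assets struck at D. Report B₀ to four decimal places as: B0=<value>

d₁ = [ln(V₀/D) + (r + σ²/2)T] / (σ√T)
   = [ln(509.2924/380.1439) + (0.0071 + 0.5·0.1720²)·7.9321] / (0.1720·√7.9321)
   = [0.292472 + 0.173650] / 0.484421 = 0.962226
d₂ = d₁ − σ√T = 0.962226 − 0.484421 = 0.477805
N(d₁) = 0.832032,  N(d₂) = 0.683606,  e^(−rT) = 0.945239
E₀ = V₀·N(d₁) − D·e^(−rT)·N(d₂)
   = 509.2924·0.832032 − 380.1439·0.945239·0.683606 = 178.109794
B₀ = V₀ − E₀ = 509.2924 − 178.109794 = 331.182606

B0=331.1826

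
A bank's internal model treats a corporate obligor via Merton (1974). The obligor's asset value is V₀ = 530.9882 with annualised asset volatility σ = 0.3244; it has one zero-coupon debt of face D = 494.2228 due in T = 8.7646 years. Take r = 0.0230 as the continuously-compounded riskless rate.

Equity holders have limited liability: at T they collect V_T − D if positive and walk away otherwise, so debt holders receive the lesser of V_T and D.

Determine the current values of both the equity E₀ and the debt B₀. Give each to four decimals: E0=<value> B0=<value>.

E0=242.3312 B0=288.6570

d₁ = [ln(V₀/D) + (r + σ²/2)T] / (σ√T)
   = [ln(530.9882/494.2228) + (0.0230 + 0.5·0.3244²)·8.7646] / (0.3244·√8.7646)
   = [0.071753 + 0.662759] / 0.960388 = 0.764807
d₂ = d₁ − σ√T = 0.764807 − 0.960388 = -0.195581
N(d₁) = 0.777807,  N(d₂) = 0.422469,  e^(−rT) = 0.817433
E₀ = V₀·N(d₁) − D·e^(−rT)·N(d₂)
   = 530.9882·0.777807 − 494.2228·0.817433·0.422469 = 242.331201
B₀ = V₀ − E₀ = 530.9882 − 242.331201 = 288.656999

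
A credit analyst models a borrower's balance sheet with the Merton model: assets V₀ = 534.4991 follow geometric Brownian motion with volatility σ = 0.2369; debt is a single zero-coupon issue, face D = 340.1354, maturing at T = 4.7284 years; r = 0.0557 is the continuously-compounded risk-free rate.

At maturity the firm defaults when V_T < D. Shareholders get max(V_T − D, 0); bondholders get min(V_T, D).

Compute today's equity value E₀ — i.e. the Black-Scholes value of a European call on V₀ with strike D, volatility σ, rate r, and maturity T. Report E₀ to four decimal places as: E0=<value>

d₁ = [ln(V₀/D) + (r + σ²/2)T] / (σ√T)
   = [ln(534.4991/340.1354) + (0.0557 + 0.5·0.2369²)·4.7284] / (0.2369·√4.7284)
   = [0.451986 + 0.396055] / 0.515136 = 1.646246
d₂ = d₁ − σ√T = 1.646246 − 0.515136 = 1.131109
N(d₁) = 0.950143,  N(d₂) = 0.870995,  e^(−rT) = 0.768456
E₀ = V₀·N(d₁) − D·e^(−rT)·N(d₂)
   = 534.4991·0.950143 − 340.1354·0.768456·0.870995 = 280.190772

E0=280.1908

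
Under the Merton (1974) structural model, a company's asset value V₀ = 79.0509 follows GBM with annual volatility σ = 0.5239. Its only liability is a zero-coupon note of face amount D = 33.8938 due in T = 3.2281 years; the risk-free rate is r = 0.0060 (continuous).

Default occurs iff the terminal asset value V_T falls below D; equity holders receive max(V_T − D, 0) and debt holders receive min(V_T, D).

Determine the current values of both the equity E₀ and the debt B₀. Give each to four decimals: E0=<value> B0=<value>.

d₁ = [ln(V₀/D) + (r + σ²/2)T] / (σ√T)
   = [ln(79.0509/33.8938) + (0.0060 + 0.5·0.5239²)·3.2281] / (0.5239·√3.2281)
   = [0.846860 + 0.462379] / 0.941287 = 1.390903
d₂ = d₁ − σ√T = 1.390903 − 0.941287 = 0.449617
N(d₁) = 0.917873,  N(d₂) = 0.673507,  e^(−rT) = 0.980818
E₀ = V₀·N(d₁) − D·e^(−rT)·N(d₂)
   = 79.0509·0.917873 − 33.8938·0.980818·0.673507 = 50.168846
B₀ = V₀ − E₀ = 79.0509 − 50.168846 = 28.882054

E0=50.1688 B0=28.8821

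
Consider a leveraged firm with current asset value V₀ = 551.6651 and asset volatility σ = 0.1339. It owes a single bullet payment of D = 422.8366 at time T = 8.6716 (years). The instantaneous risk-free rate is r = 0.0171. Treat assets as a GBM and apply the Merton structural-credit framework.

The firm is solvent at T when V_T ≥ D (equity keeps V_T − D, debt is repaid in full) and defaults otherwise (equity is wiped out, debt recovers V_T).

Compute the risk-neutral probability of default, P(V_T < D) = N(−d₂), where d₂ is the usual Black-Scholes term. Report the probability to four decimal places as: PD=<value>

d₁ = [ln(V₀/D) + (r + σ²/2)T] / (σ√T)
   = [ln(551.6651/422.8366) + (0.0171 + 0.5·0.1339²)·8.6716] / (0.1339·√8.6716)
   = [0.265955 + 0.226022] / 0.394303 = 1.247713
d₂ = d₁ − σ√T = 1.247713 − 0.394303 = 0.853410
risk-neutral PD = N(−d₂) = N(-0.853410) = 0.196716

PD=0.1967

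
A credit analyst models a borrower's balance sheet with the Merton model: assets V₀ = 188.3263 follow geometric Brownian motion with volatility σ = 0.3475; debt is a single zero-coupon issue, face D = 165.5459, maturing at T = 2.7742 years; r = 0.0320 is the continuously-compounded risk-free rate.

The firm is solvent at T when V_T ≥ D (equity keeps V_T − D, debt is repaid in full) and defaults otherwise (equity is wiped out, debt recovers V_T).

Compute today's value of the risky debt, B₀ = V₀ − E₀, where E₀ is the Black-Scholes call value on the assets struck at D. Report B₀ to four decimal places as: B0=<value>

d₁ = [ln(V₀/D) + (r + σ²/2)T] / (σ√T)
   = [ln(188.3263/165.5459) + (0.0320 + 0.5·0.3475²)·2.7742] / (0.3475·√2.7742)
   = [0.128928 + 0.256275] / 0.578794 = 0.665527
d₂ = d₁ − σ√T = 0.665527 − 0.578794 = 0.086734
N(d₁) = 0.747143,  N(d₂) = 0.534558,  e^(−rT) = 0.915052
E₀ = V₀·N(d₁) − D·e^(−rT)·N(d₂)
   = 188.3263·0.747143 − 165.5459·0.915052·0.534558 = 59.730175
B₀ = V₀ − E₀ = 188.3263 − 59.730175 = 128.596125

B0=128.5961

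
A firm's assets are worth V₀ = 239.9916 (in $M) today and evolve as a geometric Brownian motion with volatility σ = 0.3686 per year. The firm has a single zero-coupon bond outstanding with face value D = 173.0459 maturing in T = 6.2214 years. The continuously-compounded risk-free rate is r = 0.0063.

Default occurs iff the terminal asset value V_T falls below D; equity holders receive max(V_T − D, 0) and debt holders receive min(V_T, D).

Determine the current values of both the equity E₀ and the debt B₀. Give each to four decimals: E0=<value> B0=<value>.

d₁ = [ln(V₀/D) + (r + σ²/2)T] / (σ√T)
   = [ln(239.9916/173.0459) + (0.0063 + 0.5·0.3686²)·6.2214] / (0.3686·√6.2214)
   = [0.327047 + 0.461833] / 0.919389 = 0.858048
d₂ = d₁ − σ√T = 0.858048 − 0.919389 = -0.061341
N(d₁) = 0.804567,  N(d₂) = 0.475544,  e^(−rT) = 0.961563
E₀ = V₀·N(d₁) − D·e^(−rT)·N(d₂)
   = 239.9916·0.804567 − 173.0459·0.961563·0.475544 = 113.961417
B₀ = V₀ − E₀ = 239.9916 − 113.961417 = 126.030183

E0=113.9614 B0=126.0302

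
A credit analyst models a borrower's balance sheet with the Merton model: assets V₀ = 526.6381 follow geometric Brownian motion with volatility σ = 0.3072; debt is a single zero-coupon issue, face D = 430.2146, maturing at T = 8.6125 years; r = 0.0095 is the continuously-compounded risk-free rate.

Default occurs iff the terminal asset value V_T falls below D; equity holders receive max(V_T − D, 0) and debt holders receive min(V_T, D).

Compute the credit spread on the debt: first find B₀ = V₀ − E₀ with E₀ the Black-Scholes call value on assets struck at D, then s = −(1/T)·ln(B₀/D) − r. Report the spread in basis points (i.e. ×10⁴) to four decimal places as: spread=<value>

d₁ = [ln(V₀/D) + (r + σ²/2)T] / (σ√T)
   = [ln(526.6381/430.2146) + (0.0095 + 0.5·0.3072²)·8.6125] / (0.3072·√8.6125)
   = [0.202229 + 0.488207] / 0.901542 = 0.765840
d₂ = d₁ − σ√T = 0.765840 − 0.901542 = -0.135701
N(d₁) = 0.778114,  N(d₂) = 0.446029,  e^(−rT) = 0.921439
E₀ = V₀·N(d₁) − D·e^(−rT)·N(d₂)
   = 526.6381·0.778114 − 430.2146·0.921439·0.446029 = 232.971537
B₀ = V₀ − E₀ = 526.6381 − 232.971537 = 293.666563
spread = −(1/T)·ln(B₀/D) − r = −(1/8.6125)·ln(293.666563/430.2146) − 0.0095 = 0.03483546
in basis points: 0.03483546 × 10⁴ = 348.3546 bp

spread=348.3546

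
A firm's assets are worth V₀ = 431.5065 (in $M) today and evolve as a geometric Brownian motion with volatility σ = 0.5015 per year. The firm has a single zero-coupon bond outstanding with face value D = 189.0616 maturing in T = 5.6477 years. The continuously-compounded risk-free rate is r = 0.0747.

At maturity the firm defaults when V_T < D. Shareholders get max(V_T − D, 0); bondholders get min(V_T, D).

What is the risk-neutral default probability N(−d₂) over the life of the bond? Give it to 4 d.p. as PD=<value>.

d₁ = [ln(V₀/D) + (r + σ²/2)T] / (σ√T)
   = [ln(431.5065/189.0616) + (0.0747 + 0.5·0.5015²)·5.6477] / (0.5015·√5.6477)
   = [0.825210 + 1.132088] / 1.191809 = 1.642291
d₂ = d₁ − σ√T = 1.642291 − 1.191809 = 0.450482
risk-neutral PD = N(−d₂) = N(-0.450482) = 0.326182

PD=0.3262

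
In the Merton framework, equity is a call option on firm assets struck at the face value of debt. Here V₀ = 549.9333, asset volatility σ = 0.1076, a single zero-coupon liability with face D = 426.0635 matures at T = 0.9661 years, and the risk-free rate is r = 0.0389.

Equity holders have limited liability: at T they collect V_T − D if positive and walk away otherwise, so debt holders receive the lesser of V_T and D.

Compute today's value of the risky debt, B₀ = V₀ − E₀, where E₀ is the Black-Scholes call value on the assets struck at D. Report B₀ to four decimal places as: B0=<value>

B0=410.3062

d₁ = [ln(V₀/D) + (r + σ²/2)T] / (σ√T)
   = [ln(549.9333/426.0635) + (0.0389 + 0.5·0.1076²)·0.9661] / (0.1076·√0.9661)
   = [0.255209 + 0.043174] / 0.105760 = 2.821305
d₂ = d₁ − σ√T = 2.821305 − 0.105760 = 2.715545
N(d₁) = 0.997609,  N(d₂) = 0.996692,  e^(−rT) = 0.963116
E₀ = V₀·N(d₁) − D·e^(−rT)·N(d₂)
   = 549.9333·0.997609 − 426.0635·0.963116·0.996692 = 139.627118
B₀ = V₀ − E₀ = 549.9333 − 139.627118 = 410.306182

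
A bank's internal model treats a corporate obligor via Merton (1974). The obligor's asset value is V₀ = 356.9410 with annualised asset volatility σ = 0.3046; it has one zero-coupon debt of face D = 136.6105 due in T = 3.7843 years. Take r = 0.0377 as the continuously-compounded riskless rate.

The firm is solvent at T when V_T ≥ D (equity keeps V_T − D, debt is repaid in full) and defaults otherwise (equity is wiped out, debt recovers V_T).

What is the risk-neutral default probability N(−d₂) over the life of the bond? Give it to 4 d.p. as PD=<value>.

PD=0.0587

d₁ = [ln(V₀/D) + (r + σ²/2)T] / (σ√T)
   = [ln(356.9410/136.6105) + (0.0377 + 0.5·0.3046²)·3.7843] / (0.3046·√3.7843)
   = [0.960437 + 0.318224] / 0.592547 = 2.157907
d₂ = d₁ − σ√T = 2.157907 − 0.592547 = 1.565360
risk-neutral PD = N(−d₂) = N(-1.565360) = 0.058749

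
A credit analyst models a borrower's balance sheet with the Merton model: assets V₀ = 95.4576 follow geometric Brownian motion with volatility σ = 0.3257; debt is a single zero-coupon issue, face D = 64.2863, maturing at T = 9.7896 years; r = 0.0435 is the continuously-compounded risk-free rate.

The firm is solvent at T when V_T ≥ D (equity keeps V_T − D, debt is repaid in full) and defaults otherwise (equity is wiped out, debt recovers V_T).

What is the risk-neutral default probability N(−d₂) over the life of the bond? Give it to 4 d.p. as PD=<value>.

d₁ = [ln(V₀/D) + (r + σ²/2)T] / (σ√T)
   = [ln(95.4576/64.2863) + (0.0435 + 0.5·0.3257²)·9.7896] / (0.3257·√9.7896)
   = [0.395336 + 0.945090] / 1.019061 = 1.315354
d₂ = d₁ − σ√T = 1.315354 − 1.019061 = 0.296293
risk-neutral PD = N(−d₂) = N(-0.296293) = 0.383503

PD=0.3835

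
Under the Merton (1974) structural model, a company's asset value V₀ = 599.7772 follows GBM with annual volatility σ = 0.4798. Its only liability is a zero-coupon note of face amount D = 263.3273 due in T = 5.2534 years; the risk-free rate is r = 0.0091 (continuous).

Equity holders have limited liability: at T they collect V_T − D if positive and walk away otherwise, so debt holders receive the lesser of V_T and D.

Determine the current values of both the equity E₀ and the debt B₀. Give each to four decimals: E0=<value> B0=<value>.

E0=396.3719 B0=203.4053

d₁ = [ln(V₀/D) + (r + σ²/2)T] / (σ√T)
   = [ln(599.7772/263.3273) + (0.0091 + 0.5·0.4798²)·5.2534] / (0.4798·√5.2534)
   = [0.823161 + 0.652493] / 1.099716 = 1.341850
d₂ = d₁ − σ√T = 1.341850 − 1.099716 = 0.242134
N(d₁) = 0.910178,  N(d₂) = 0.595662,  e^(−rT) = 0.953319
E₀ = V₀·N(d₁) − D·e^(−rT)·N(d₂)
   = 599.7772·0.910178 − 263.3273·0.953319·0.595662 = 396.371922
B₀ = V₀ − E₀ = 599.7772 − 396.371922 = 203.405278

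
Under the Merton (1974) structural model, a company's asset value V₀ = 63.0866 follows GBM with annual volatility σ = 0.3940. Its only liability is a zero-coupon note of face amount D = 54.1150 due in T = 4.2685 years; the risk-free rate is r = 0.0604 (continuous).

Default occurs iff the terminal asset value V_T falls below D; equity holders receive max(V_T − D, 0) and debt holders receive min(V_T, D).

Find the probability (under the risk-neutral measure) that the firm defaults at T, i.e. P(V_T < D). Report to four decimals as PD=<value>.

d₁ = [ln(V₀/D) + (r + σ²/2)T] / (σ√T)
   = [ln(63.0866/54.1150) + (0.0604 + 0.5·0.3940²)·4.2685] / (0.3940·√4.2685)
   = [0.153397 + 0.589130] / 0.814018 = 0.912175
d₂ = d₁ − σ√T = 0.912175 − 0.814018 = 0.098157
risk-neutral PD = N(−d₂) = N(-0.098157) = 0.460904

PD=0.4609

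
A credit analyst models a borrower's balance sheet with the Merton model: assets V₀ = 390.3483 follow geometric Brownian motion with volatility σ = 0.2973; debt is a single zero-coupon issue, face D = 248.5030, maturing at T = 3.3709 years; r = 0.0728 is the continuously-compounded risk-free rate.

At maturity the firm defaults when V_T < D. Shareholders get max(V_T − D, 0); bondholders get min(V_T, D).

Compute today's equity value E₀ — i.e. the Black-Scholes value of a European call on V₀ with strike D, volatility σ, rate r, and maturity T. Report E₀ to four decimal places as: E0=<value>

E0=202.9299

d₁ = [ln(V₀/D) + (r + σ²/2)T] / (σ√T)
   = [ln(390.3483/248.5030) + (0.0728 + 0.5·0.2973²)·3.3709] / (0.2973·√3.3709)
   = [0.451584 + 0.394374] / 0.545843 = 1.549820
d₂ = d₁ − σ√T = 1.549820 − 0.545843 = 1.003976
N(d₁) = 0.939408,  N(d₂) = 0.842305,  e^(−rT) = 0.782390
E₀ = V₀·N(d₁) − D·e^(−rT)·N(d₂)
   = 390.3483·0.939408 − 248.5030·0.782390·0.842305 = 202.929869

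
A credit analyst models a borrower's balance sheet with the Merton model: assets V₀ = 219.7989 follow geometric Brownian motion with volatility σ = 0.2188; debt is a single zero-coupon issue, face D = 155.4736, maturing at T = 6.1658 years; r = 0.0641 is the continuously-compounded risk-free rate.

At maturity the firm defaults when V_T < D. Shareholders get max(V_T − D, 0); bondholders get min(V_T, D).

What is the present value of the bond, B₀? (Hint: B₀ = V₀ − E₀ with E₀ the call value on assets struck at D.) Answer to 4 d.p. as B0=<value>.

d₁ = [ln(V₀/D) + (r + σ²/2)T] / (σ√T)
   = [ln(219.7989/155.4736) + (0.0641 + 0.5·0.2188²)·6.1658] / (0.2188·√6.1658)
   = [0.346237 + 0.542817] / 0.543303 = 1.636387
d₂ = d₁ − σ√T = 1.636387 − 0.543303 = 1.093084
N(d₁) = 0.949121,  N(d₂) = 0.862822,  e^(−rT) = 0.673527
E₀ = V₀·N(d₁) − D·e^(−rT)·N(d₂)
   = 219.7989·0.949121 − 155.4736·0.673527·0.862822 = 118.264801
B₀ = V₀ − E₀ = 219.7989 − 118.264801 = 101.534099

B0=101.5341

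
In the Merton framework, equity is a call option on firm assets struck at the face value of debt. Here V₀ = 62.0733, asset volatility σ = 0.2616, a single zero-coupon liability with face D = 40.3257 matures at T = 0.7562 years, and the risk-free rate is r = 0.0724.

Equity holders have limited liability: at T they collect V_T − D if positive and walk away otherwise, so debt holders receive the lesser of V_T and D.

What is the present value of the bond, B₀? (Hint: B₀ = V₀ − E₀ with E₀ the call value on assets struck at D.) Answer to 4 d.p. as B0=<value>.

B0=38.1129

d₁ = [ln(V₀/D) + (r + σ²/2)T] / (σ√T)
   = [ln(62.0733/40.3257) + (0.0724 + 0.5·0.2616²)·0.7562] / (0.2616·√0.7562)
   = [0.431327 + 0.080624] / 0.227487 = 2.250465
d₂ = d₁ − σ√T = 2.250465 − 0.227487 = 2.022978
N(d₁) = 0.987790,  N(d₂) = 0.978462,  e^(−rT) = 0.946723
E₀ = V₀·N(d₁) − D·e^(−rT)·N(d₂)
   = 62.0733·0.987790 − 40.3257·0.946723·0.978462 = 23.960390
B₀ = V₀ − E₀ = 62.0733 − 23.960390 = 38.112910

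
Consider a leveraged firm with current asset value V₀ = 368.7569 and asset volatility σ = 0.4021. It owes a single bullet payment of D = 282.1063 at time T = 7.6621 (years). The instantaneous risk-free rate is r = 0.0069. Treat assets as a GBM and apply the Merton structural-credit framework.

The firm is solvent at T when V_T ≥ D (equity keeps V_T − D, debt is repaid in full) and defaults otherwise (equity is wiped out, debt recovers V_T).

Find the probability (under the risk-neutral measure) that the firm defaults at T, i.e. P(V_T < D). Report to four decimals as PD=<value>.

d₁ = [ln(V₀/D) + (r + σ²/2)T] / (σ√T)
   = [ln(368.7569/282.1063) + (0.0069 + 0.5·0.4021²)·7.6621] / (0.4021·√7.6621)
   = [0.267854 + 0.672290] / 1.113033 = 0.844668
d₂ = d₁ − σ√T = 0.844668 − 1.113033 = -0.268365
risk-neutral PD = N(−d₂) = N(0.268365) = 0.605791

PD=0.6058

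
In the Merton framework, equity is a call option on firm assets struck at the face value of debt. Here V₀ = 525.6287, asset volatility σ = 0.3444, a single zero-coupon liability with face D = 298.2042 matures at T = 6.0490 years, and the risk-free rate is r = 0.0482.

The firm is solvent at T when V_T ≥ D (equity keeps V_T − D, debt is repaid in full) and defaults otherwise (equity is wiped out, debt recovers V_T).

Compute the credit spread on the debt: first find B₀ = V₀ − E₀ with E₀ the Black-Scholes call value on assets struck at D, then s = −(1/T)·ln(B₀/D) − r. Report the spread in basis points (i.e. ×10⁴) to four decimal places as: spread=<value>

spread=173.8341

d₁ = [ln(V₀/D) + (r + σ²/2)T] / (σ√T)
   = [ln(525.6287/298.2042) + (0.0482 + 0.5·0.3444²)·6.0490] / (0.3444·√6.0490)
   = [0.566817 + 0.650302] / 0.847042 = 1.436905
d₂ = d₁ − σ√T = 1.436905 − 0.847042 = 0.589863
N(d₁) = 0.924627,  N(d₂) = 0.722359,  e^(−rT) = 0.747096
E₀ = V₀·N(d₁) − D·e^(−rT)·N(d₂)
   = 525.6287·0.924627 − 298.2042·0.747096·0.722359 = 325.078528
B₀ = V₀ − E₀ = 525.6287 − 325.078528 = 200.550172
spread = −(1/T)·ln(B₀/D) − r = −(1/6.0490)·ln(200.550172/298.2042) − 0.0482 = 0.01738341
in basis points: 0.01738341 × 10⁴ = 173.8341 bp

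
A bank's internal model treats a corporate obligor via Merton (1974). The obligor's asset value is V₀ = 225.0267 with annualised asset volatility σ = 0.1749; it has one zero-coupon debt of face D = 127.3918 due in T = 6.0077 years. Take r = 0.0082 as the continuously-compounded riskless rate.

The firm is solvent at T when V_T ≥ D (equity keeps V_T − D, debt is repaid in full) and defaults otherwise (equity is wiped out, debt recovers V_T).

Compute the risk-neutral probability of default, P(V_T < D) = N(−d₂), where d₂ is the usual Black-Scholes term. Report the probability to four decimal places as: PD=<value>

PD=0.1098

d₁ = [ln(V₀/D) + (r + σ²/2)T] / (σ√T)
   = [ln(225.0267/127.3918) + (0.0082 + 0.5·0.1749²)·6.0077] / (0.1749·√6.0077)
   = [0.568952 + 0.141151] / 0.428691 = 1.656446
d₂ = d₁ − σ√T = 1.656446 − 0.428691 = 1.227755
risk-neutral PD = N(−d₂) = N(-1.227755) = 0.109769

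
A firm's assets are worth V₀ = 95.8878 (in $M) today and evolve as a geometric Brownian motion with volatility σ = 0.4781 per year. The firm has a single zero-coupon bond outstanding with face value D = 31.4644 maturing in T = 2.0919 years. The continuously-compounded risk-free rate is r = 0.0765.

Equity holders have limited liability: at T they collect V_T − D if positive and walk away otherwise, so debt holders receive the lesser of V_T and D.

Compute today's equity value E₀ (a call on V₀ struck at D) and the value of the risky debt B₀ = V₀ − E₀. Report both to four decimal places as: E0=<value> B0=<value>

d₁ = [ln(V₀/D) + (r + σ²/2)T] / (σ√T)
   = [ln(95.8878/31.4644) + (0.0765 + 0.5·0.4781²)·2.0919] / (0.4781·√2.0919)
   = [1.114322 + 0.399113] / 0.691495 = 2.188641
d₂ = d₁ − σ√T = 2.188641 − 0.691495 = 1.497146
N(d₁) = 0.985689,  N(d₂) = 0.932822,  e^(−rT) = 0.852118
E₀ = V₀·N(d₁) − D·e^(−rT)·N(d₂)
   = 95.8878·0.985689 − 31.4644·0.852118·0.932822 = 69.505251
B₀ = V₀ − E₀ = 95.8878 − 69.505251 = 26.382549

E0=69.5053 B0=26.3825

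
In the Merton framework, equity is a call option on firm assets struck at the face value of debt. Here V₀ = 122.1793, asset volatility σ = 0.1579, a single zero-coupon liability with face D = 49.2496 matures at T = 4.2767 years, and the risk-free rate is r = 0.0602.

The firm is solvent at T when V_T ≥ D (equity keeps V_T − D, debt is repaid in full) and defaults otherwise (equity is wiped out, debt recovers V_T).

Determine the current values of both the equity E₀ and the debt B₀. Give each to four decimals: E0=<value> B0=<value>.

d₁ = [ln(V₀/D) + (r + σ²/2)T] / (σ√T)
   = [ln(122.1793/49.2496) + (0.0602 + 0.5·0.1579²)·4.2767] / (0.1579·√4.2767)
   = [0.908588 + 0.310772] / 0.326540 = 3.734181
d₂ = d₁ − σ√T = 3.734181 − 0.326540 = 3.407641
N(d₁) = 0.999906,  N(d₂) = 0.999672,  e^(−rT) = 0.773015
E₀ = V₀·N(d₁) − D·e^(−rT)·N(d₂)
   = 122.1793·0.999906 − 49.2496·0.773015·0.999672 = 84.109608
B₀ = V₀ − E₀ = 122.1793 − 84.109608 = 38.069692

E0=84.1096 B0=38.0697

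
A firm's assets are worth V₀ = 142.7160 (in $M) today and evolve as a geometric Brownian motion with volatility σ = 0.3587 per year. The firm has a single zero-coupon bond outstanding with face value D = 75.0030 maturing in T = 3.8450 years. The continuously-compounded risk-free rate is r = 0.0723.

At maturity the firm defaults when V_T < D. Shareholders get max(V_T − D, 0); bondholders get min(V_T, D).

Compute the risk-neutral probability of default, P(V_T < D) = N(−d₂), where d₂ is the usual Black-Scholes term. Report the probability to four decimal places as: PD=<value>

d₁ = [ln(V₀/D) + (r + σ²/2)T] / (σ√T)
   = [ln(142.7160/75.0030) + (0.0723 + 0.5·0.3587²)·3.8450] / (0.3587·√3.8450)
   = [0.643329 + 0.525353] / 0.703363 = 1.661563
d₂ = d₁ − σ√T = 1.661563 − 0.703363 = 0.958200
risk-neutral PD = N(−d₂) = N(-0.958200) = 0.168981

PD=0.1690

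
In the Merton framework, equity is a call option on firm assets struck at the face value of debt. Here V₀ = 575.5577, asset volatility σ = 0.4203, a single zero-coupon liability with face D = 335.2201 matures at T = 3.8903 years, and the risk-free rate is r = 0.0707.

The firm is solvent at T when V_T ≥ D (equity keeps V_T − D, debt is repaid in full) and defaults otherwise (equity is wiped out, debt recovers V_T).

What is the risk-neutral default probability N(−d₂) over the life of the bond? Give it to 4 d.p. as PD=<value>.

d₁ = [ln(V₀/D) + (r + σ²/2)T] / (σ√T)
   = [ln(575.5577/335.2201) + (0.0707 + 0.5·0.4203²)·3.8903] / (0.4203·√3.8903)
   = [0.540552 + 0.618659] / 0.828993 = 1.398336
d₂ = d₁ − σ√T = 1.398336 − 0.828993 = 0.569343
risk-neutral PD = N(−d₂) = N(-0.569343) = 0.284562

PD=0.2846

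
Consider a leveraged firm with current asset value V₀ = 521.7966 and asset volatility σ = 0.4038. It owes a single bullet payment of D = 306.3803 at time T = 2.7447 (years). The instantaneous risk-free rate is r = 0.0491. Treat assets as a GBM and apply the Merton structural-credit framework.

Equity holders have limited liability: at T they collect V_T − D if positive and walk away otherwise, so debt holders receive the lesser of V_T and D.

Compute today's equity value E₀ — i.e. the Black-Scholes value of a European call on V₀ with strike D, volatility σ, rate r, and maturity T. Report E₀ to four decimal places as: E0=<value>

E0=274.2542

d₁ = [ln(V₀/D) + (r + σ²/2)T] / (σ√T)
   = [ln(521.7966/306.3803) + (0.0491 + 0.5·0.4038²)·2.7447] / (0.4038·√2.7447)
   = [0.532451 + 0.358533] / 0.668981 = 1.331851
d₂ = d₁ − σ√T = 1.331851 − 0.668981 = 0.662870
N(d₁) = 0.908545,  N(d₂) = 0.746293,  e^(−rT) = 0.873921
E₀ = V₀·N(d₁) − D·e^(−rT)·N(d₂)
   = 521.7966·0.908545 − 306.3803·0.873921·0.746293 = 274.254203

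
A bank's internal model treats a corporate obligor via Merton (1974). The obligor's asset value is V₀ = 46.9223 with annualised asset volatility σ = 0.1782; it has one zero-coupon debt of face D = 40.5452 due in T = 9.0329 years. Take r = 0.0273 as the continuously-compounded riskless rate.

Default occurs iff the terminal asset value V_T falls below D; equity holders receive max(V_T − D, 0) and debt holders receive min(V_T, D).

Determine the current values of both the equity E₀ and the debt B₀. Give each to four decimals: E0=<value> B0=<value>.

d₁ = [ln(V₀/D) + (r + σ²/2)T] / (σ√T)
   = [ln(46.9223/40.5452) + (0.0273 + 0.5·0.1782²)·9.0329] / (0.1782·√9.0329)
   = [0.146076 + 0.390019] / 0.535576 = 1.000968
d₂ = d₁ − σ√T = 1.000968 − 0.535576 = 0.465392
N(d₁) = 0.841579,  N(d₂) = 0.679175,  e^(−rT) = 0.781455
E₀ = V₀·N(d₁) − D·e^(−rT)·N(d₂)
   = 46.9223·0.841579 − 40.5452·0.781455·0.679175 = 17.969690
B₀ = V₀ − E₀ = 46.9223 − 17.969690 = 28.952610

E0=17.9697 B0=28.9526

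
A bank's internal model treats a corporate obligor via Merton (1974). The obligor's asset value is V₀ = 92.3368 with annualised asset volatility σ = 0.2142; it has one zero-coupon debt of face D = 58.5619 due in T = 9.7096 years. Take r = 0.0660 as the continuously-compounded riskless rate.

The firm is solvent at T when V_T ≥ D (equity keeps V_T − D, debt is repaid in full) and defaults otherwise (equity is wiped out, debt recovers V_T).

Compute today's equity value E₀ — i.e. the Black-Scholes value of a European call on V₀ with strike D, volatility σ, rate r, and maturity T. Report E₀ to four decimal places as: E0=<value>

E0=62.2017

d₁ = [ln(V₀/D) + (r + σ²/2)T] / (σ√T)
   = [ln(92.3368/58.5619) + (0.0660 + 0.5·0.2142²)·9.7096] / (0.2142·√9.7096)
   = [0.455358 + 0.863580] / 0.667452 = 1.976079
d₂ = d₁ − σ√T = 1.976079 − 0.667452 = 1.308627
N(d₁) = 0.975927,  N(d₂) = 0.904670,  e^(−rT) = 0.526853
E₀ = V₀·N(d₁) − D·e^(−rT)·N(d₂)
   = 92.3368·0.975927 − 58.5619·0.526853·0.904670 = 62.201746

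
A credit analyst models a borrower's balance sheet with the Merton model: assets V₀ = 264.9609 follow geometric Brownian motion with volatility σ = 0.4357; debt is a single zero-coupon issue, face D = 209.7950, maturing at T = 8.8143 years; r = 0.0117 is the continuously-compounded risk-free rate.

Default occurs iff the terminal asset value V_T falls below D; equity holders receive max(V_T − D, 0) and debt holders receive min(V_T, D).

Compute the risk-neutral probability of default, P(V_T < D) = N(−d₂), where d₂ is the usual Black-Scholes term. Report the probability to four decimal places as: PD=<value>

d₁ = [ln(V₀/D) + (r + σ²/2)T] / (σ√T)
   = [ln(264.9609/209.7950) + (0.0117 + 0.5·0.4357²)·8.8143] / (0.4357·√8.8143)
   = [0.233451 + 0.939756] / 1.293545 = 0.906971
d₂ = d₁ − σ√T = 0.906971 − 1.293545 = -0.386574
risk-neutral PD = N(−d₂) = N(0.386574) = 0.650464

PD=0.6505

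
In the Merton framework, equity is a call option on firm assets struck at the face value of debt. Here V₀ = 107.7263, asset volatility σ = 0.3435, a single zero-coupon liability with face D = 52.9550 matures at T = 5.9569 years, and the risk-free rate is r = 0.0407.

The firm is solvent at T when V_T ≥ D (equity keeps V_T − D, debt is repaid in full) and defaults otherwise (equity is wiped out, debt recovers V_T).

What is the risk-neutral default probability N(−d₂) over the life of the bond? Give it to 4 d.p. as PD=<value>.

d₁ = [ln(V₀/D) + (r + σ²/2)T] / (σ√T)
   = [ln(107.7263/52.9550) + (0.0407 + 0.5·0.3435²)·5.9569] / (0.3435·√5.9569)
   = [0.710151 + 0.593880] / 0.838372 = 1.555432
d₂ = d₁ − σ√T = 1.555432 − 0.838372 = 0.717060
risk-neutral PD = N(−d₂) = N(-0.717060) = 0.236669

PD=0.2367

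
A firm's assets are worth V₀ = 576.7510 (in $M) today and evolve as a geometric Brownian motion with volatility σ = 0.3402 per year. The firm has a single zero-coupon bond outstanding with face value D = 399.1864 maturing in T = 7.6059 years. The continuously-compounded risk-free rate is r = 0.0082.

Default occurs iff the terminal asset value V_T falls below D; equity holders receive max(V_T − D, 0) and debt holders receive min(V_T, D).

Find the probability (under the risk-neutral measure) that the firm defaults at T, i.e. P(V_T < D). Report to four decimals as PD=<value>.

PD=0.5042

d₁ = [ln(V₀/D) + (r + σ²/2)T] / (σ√T)
   = [ln(576.7510/399.1864) + (0.0082 + 0.5·0.3402²)·7.6059] / (0.3402·√7.6059)
   = [0.367982 + 0.502507] / 0.938231 = 0.927798
d₂ = d₁ − σ√T = 0.927798 − 0.938231 = -0.010432
risk-neutral PD = N(−d₂) = N(0.010432) = 0.504162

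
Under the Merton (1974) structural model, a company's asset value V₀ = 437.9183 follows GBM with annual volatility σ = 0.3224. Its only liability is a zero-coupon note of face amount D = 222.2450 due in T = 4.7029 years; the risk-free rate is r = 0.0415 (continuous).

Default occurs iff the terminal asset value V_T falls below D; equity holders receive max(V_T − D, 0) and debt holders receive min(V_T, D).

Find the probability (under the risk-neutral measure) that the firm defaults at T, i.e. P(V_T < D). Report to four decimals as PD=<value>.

d₁ = [ln(V₀/D) + (r + σ²/2)T] / (σ√T)
   = [ln(437.9183/222.2450) + (0.0415 + 0.5·0.3224²)·4.7029] / (0.3224·√4.7029)
   = [0.678252 + 0.439584] / 0.699162 = 1.598823
d₂ = d₁ − σ√T = 1.598823 − 0.699162 = 0.899660
risk-neutral PD = N(−d₂) = N(-0.899660) = 0.184151

PD=0.1842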